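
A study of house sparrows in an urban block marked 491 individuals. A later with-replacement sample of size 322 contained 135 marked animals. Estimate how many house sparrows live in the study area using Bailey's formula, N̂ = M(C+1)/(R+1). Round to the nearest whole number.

N̂ = 491·(322+1)/(135+1) = 491·323/136 = 158593/136 ≈ 1166.1 → 1166

N ≈ 1166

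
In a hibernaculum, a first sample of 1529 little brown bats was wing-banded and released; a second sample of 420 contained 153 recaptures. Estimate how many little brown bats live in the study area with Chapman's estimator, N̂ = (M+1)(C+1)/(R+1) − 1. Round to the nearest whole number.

N ≈ 4182

N̂ = (1529+1)(420+1)/(153+1) − 1 = 1530·421/154 − 1
= 644130/154 − 1 ≈ 4182.7 − 1 ≈ 4181.7 → 4182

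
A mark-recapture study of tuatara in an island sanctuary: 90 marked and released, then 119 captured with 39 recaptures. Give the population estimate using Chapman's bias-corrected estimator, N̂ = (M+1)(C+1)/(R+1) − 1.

N = 272

N̂ = (90+1)(119+1)/(39+1) − 1 = 91·120/40 − 1
= 10920/40 − 1 = 273 − 1 = 272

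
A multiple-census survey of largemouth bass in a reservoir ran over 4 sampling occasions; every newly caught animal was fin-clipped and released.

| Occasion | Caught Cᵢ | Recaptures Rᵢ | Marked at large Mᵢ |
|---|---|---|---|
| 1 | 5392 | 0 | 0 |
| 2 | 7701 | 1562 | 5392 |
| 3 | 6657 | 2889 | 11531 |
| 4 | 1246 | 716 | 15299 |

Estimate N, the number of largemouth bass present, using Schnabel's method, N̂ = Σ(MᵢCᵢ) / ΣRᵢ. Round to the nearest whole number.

Σ MᵢCᵢ = 0·5392 + 5392·7701 + 11531·6657 + 15299·1246 = 0 + 41523792 + 76761867 + 19062554 = 137348213
Σ Rᵢ = 0 + 1562 + 2889 + 716 = 5167
N̂ = 137348213 / 5167 ≈ 26581.8 → 26582

N ≈ 26,582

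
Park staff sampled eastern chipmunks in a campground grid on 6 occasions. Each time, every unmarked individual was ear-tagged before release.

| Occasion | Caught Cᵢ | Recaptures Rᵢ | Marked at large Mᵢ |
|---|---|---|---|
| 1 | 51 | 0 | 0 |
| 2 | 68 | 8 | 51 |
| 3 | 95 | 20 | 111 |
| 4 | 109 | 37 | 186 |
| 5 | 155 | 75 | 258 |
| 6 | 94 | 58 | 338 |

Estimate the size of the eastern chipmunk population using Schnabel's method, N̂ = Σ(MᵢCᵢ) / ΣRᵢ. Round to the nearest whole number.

Σ MᵢCᵢ = 0·51 + 51·68 + 111·95 + 186·109 + 258·155 + 338·94 = 0 + 3468 + 10545 + 20274 + 39990 + 31772 = 106049
Σ Rᵢ = 0 + 8 + 20 + 37 + 75 + 58 = 198
N̂ = 106049 / 198 ≈ 535.6 → 536

N ≈ 536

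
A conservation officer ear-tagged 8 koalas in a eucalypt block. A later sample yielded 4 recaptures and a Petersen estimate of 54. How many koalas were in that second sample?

C = 27

From N = M·C/R: C = N·R / M = 54·4 / 8 = 216 / 8 = 27.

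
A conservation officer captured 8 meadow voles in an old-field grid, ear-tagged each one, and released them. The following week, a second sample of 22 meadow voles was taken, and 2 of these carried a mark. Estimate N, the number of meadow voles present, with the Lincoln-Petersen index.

N = 88

If marked individuals mix randomly, R/C ≈ M/N, giving N ≈ M·C/R.
N = (8 × 22) / 2 = 176 / 2 = 88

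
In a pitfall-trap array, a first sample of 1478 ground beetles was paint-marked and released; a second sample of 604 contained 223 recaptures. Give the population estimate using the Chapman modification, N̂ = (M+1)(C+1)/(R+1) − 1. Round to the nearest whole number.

N ≈ 3994

N̂ = (1478+1)(604+1)/(223+1) − 1 = 1479·605/224 − 1
= 894795/224 − 1 ≈ 3994.6 − 1 ≈ 3993.6 → 3994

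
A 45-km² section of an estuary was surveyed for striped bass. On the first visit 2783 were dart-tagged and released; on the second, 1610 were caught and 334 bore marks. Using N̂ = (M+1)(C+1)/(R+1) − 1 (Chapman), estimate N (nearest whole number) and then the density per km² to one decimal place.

density ≈ 297.5 striped bass per km²

N̂ = 2784·1611/335 − 1 = 4485024/335 − 1 ≈ 13387.1 → 13387
Density = N̂ / area = 13387 / 45 ≈ 297.49 → 297.5 per km²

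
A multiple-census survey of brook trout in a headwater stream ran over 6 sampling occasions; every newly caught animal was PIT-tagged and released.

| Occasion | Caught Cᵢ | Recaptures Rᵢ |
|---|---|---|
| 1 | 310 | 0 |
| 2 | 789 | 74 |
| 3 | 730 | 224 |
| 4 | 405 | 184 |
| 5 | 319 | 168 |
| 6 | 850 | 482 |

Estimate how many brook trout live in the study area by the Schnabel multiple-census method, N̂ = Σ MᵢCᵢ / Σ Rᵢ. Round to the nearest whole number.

N ≈ 3347

Marked at large before each occasion: Mᵢ = Σⱼ<ᵢ (Cⱼ − Rⱼ) → M1=0, M2=310, M3=1025, M4=1531, M5=1752, M6=1903
Σ MᵢCᵢ = 0·310 + 310·789 + 1025·730 + 1531·405 + 1752·319 + 1903·850 = 0 + 244590 + 748250 + 620055 + 558888 + 1617550 = 3789333
Σ Rᵢ = 0 + 74 + 224 + 184 + 168 + 482 = 1132
N̂ = 3789333 / 1132 ≈ 3347.47 → 3347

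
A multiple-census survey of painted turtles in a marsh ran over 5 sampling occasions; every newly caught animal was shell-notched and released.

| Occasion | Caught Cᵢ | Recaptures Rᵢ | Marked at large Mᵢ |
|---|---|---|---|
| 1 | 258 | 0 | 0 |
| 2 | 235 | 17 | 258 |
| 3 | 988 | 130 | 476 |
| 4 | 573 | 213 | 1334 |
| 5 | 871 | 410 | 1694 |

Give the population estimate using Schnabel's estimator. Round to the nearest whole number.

N ≈ 3598

Σ MᵢCᵢ = 0·258 + 258·235 + 476·988 + 1334·573 + 1694·871 = 0 + 60630 + 470288 + 764382 + 1475474 = 2770774
Σ Rᵢ = 0 + 17 + 130 + 213 + 410 = 770
N̂ = 2770774 / 770 ≈ 3598.4 → 3598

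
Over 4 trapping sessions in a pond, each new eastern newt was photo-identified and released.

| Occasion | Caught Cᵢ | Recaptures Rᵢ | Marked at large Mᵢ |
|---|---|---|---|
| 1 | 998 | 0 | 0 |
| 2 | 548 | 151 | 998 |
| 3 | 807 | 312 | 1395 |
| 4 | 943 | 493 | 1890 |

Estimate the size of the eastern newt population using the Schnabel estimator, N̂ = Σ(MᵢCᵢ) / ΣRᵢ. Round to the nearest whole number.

Σ MᵢCᵢ = 0·998 + 998·548 + 1395·807 + 1890·943 = 0 + 546904 + 1125765 + 1782270 = 3454939
Σ Rᵢ = 0 + 151 + 312 + 493 = 956
N̂ = 3454939 / 956 ≈ 3614.0 → 3614

N ≈ 3614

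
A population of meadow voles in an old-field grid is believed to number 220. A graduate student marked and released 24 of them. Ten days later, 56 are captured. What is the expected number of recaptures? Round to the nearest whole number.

expected recaptures ≈ 6

Expected recaptures E[R] = M·C / N.
E[R] = 24 × 56 / 220 = 1344 / 220 ≈ 6.1 → 6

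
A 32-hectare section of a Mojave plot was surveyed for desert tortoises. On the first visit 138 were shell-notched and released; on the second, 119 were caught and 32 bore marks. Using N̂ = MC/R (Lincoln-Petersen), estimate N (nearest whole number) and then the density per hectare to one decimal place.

density ≈ 16.0 desert tortoises per hectare

N̂ = 138·119/32 = 16422/32 ≈ 513.2 → 513
Density = N̂ / area = 513 / 32 ≈ 16.03 → 16.0 per hectare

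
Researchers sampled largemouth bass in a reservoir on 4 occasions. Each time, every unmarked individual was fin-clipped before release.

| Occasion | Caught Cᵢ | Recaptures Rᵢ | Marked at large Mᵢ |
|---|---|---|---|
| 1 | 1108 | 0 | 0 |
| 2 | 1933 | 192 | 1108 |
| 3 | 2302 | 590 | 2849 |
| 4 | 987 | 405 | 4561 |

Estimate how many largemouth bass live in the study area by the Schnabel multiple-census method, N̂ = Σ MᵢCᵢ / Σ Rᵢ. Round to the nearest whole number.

Σ MᵢCᵢ = 0·1108 + 1108·1933 + 2849·2302 + 4561·987 = 0 + 2141764 + 6558398 + 4501707 = 13201869
Σ Rᵢ = 0 + 192 + 590 + 405 = 1187
N̂ = 13201869 / 1187 ≈ 11122.0 → 11122

N ≈ 11,122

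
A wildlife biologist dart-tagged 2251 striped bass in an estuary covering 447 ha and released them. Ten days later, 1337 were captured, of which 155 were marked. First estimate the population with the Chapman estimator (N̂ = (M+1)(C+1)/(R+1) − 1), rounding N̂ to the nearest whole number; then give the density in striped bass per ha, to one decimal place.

N̂ = 2252·1338/156 − 1 = 3013176/156 − 1 ≈ 19314.2 → 19314
Density = N̂ / area = 19314 / 447 ≈ 43.21 → 43.2 per ha

density ≈ 43.2 striped bass per ha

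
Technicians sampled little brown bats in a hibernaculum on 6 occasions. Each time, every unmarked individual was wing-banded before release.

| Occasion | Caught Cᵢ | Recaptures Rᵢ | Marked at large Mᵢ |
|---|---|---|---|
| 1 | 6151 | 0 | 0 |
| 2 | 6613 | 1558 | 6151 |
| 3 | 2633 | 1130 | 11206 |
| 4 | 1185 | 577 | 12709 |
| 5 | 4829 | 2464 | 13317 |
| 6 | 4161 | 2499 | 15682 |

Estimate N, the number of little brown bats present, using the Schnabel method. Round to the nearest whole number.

Σ MᵢCᵢ = 0·6151 + 6151·6613 + 11206·2633 + 12709·1185 + 13317·4829 + 15682·4161 = 0 + 40676563 + 29505398 + 15060165 + 64307793 + 65252802 = 214802721
Σ Rᵢ = 0 + 1558 + 1130 + 577 + 2464 + 2499 = 8228
N̂ = 214802721 / 8228 ≈ 26106.3 → 26106

N ≈ 26,106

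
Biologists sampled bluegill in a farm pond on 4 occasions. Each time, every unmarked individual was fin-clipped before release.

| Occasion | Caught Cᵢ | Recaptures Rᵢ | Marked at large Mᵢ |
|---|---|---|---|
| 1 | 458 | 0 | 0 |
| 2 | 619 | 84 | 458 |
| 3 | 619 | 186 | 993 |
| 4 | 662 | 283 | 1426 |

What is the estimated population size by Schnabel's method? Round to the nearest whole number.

Σ MᵢCᵢ = 0·458 + 458·619 + 993·619 + 1426·662 = 0 + 283502 + 614667 + 944012 = 1842181
Σ Rᵢ = 0 + 84 + 186 + 283 = 553
N̂ = 1842181 / 553 ≈ 3331.2 → 3331

N ≈ 3331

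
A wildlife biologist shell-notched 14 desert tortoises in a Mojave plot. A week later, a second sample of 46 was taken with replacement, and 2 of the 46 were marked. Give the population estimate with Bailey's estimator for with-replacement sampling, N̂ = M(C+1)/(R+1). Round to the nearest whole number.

N̂ = 14·(46+1)/(2+1) = 14·47/3 = 658/3 ≈ 219.3 → 219

N ≈ 219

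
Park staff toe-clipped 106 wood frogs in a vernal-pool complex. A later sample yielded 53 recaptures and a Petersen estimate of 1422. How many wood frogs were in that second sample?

C = 711

From N = M·C/R: C = N·R / M = 1422·53 / 106 = 75366 / 106 = 711.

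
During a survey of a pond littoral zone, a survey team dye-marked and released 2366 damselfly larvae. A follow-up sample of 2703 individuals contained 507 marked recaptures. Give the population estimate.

N = (2366 × 2703) / 507 = 6395298 / 507 = 12614

N = 12,614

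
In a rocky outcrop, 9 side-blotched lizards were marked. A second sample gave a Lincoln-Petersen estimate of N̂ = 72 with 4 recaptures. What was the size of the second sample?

C = 32

From N = M·C/R: C = N·R / M = 72·4 / 9 = 288 / 9 = 32.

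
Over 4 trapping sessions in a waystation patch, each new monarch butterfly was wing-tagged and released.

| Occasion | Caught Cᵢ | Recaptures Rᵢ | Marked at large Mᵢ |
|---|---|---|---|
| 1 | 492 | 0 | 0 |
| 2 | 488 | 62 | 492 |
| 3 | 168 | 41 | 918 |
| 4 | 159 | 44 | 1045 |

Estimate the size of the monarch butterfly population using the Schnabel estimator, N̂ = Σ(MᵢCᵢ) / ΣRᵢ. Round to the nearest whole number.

Σ MᵢCᵢ = 0·492 + 492·488 + 918·168 + 1045·159 = 0 + 240096 + 154224 + 166155 = 560475
Σ Rᵢ = 0 + 62 + 41 + 44 = 147
N̂ = 560475 / 147 ≈ 3812.8 → 3813

N ≈ 3813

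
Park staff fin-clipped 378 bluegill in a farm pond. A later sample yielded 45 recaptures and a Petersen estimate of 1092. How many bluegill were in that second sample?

From N = M·C/R: C = N·R / M = 1092·45 / 378 = 49140 / 378 = 130.

C = 130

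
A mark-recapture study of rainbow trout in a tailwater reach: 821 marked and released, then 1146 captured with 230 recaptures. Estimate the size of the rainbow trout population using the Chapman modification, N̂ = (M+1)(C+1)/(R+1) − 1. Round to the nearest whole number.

N̂ = (821+1)(1146+1)/(230+1) − 1 = 822·1147/231 − 1
= 942834/231 − 1 ≈ 4081.5 − 1 ≈ 4080.5 → 4081

N ≈ 4081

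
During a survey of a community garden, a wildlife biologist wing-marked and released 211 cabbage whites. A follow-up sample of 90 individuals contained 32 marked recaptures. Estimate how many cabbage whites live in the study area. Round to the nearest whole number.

N ≈ 593

The marked fraction in the recapture sample should equal the marked fraction in the population: 32/90 = 211/N.
N = (211 × 90) / 32 = 18990 / 32 ≈ 593.4 → 593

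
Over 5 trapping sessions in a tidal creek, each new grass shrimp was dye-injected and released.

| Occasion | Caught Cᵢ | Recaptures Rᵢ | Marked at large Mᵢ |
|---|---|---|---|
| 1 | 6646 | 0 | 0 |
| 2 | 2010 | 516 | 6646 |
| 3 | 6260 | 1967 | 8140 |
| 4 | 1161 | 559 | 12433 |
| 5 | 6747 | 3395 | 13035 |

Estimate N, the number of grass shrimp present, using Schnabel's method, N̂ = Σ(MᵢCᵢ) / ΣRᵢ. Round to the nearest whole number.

N ≈ 25,897

Σ MᵢCᵢ = 0·6646 + 6646·2010 + 8140·6260 + 12433·1161 + 13035·6747 = 0 + 13358460 + 50956400 + 14434713 + 87947145 = 166696718
Σ Rᵢ = 0 + 516 + 1967 + 559 + 3395 = 6437
N̂ = 166696718 / 6437 ≈ 25896.6 → 25897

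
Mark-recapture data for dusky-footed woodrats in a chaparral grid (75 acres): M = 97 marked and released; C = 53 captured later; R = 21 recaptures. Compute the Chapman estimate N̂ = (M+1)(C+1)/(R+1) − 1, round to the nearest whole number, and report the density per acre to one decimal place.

N̂ = 98·54/22 − 1 = 5292/22 − 1 ≈ 239.5 → 240
Density = N̂ / area = 240 / 75 ≈ 3.20 → 3.2 per acre

density ≈ 3.2 dusky-footed woodrats per acre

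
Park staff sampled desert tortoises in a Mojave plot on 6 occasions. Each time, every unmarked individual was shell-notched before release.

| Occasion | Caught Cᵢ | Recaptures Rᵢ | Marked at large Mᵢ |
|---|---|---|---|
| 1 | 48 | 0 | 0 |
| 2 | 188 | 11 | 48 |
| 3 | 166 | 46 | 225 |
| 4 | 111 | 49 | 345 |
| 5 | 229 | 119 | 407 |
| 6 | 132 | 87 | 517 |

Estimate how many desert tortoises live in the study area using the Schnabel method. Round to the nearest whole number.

N ≈ 789

Σ MᵢCᵢ = 0·48 + 48·188 + 225·166 + 345·111 + 407·229 + 517·132 = 0 + 9024 + 37350 + 38295 + 93203 + 68244 = 246116
Σ Rᵢ = 0 + 11 + 46 + 49 + 119 + 87 = 312
N̂ = 246116 / 312 ≈ 788.8 → 789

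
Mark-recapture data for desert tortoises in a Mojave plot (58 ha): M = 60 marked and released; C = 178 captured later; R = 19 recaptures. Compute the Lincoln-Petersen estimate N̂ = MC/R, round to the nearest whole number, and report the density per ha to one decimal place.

density ≈ 9.7 desert tortoises per ha

N̂ = 60·178/19 = 10680/19 ≈ 562.1 → 562
Density = N̂ / area = 562 / 58 ≈ 9.69 → 9.7 per ha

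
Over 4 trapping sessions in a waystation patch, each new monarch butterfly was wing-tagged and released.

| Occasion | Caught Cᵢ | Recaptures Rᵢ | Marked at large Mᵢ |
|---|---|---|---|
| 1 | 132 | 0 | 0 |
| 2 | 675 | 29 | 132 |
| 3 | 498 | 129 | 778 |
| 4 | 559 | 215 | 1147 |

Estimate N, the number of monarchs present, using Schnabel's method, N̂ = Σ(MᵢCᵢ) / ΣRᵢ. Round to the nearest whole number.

Σ MᵢCᵢ = 0·132 + 132·675 + 778·498 + 1147·559 = 0 + 89100 + 387444 + 641173 = 1117717
Σ Rᵢ = 0 + 29 + 129 + 215 = 373
N̂ = 1117717 / 373 ≈ 2996.6 → 2997

N ≈ 2997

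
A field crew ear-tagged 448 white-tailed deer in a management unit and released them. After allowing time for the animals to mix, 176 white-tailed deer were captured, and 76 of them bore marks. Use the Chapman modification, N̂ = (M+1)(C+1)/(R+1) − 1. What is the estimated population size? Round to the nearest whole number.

N̂ = (448+1)(176+1)/(76+1) − 1 = 449·177/77 − 1
= 79473/77 − 1 ≈ 1032.1 − 1 ≈ 1031.1 → 1031

N ≈ 1031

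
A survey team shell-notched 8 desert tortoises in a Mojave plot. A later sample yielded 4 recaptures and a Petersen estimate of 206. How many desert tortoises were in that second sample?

From N = M·C/R: C = N·R / M = 206·4 / 8 = 824 / 8 = 103.

C = 103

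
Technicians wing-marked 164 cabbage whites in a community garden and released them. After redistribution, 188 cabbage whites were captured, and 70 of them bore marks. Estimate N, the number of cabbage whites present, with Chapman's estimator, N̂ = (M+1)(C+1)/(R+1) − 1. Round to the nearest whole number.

N̂ = (164+1)(188+1)/(70+1) − 1 = 165·189/71 − 1
= 31185/71 − 1 ≈ 439.2 − 1 ≈ 438.2 → 438

N ≈ 438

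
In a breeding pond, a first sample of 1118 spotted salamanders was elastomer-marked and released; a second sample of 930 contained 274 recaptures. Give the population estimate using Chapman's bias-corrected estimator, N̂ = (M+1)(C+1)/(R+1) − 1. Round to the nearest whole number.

N̂ = (1118+1)(930+1)/(274+1) − 1 = 1119·931/275 − 1
= 1041789/275 − 1 ≈ 3788.3 − 1 ≈ 3787.3 → 3787

N ≈ 3787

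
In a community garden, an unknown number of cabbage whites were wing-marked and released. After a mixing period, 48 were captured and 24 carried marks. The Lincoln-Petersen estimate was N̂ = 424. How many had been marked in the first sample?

From N = M·C/R: M = N·R / C = 424·24 / 48 = 10176 / 48 = 212.

M = 212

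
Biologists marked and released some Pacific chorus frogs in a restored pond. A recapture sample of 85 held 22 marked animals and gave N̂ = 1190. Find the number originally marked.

From N = M·C/R: M = N·R / C = 1190·22 / 85 = 26180 / 85 = 308.

M = 308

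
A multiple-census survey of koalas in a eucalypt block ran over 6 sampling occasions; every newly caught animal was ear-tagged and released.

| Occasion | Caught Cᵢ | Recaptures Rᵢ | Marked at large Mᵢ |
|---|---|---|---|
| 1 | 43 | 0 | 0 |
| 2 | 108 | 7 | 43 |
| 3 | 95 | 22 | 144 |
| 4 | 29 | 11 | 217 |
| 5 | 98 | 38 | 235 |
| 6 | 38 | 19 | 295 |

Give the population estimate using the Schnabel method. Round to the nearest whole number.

Σ MᵢCᵢ = 0·43 + 43·108 + 144·95 + 217·29 + 235·98 + 295·38 = 0 + 4644 + 13680 + 6293 + 23030 + 11210 = 58857
Σ Rᵢ = 0 + 7 + 22 + 11 + 38 + 19 = 97
N̂ = 58857 / 97 ≈ 606.8 → 607

N ≈ 607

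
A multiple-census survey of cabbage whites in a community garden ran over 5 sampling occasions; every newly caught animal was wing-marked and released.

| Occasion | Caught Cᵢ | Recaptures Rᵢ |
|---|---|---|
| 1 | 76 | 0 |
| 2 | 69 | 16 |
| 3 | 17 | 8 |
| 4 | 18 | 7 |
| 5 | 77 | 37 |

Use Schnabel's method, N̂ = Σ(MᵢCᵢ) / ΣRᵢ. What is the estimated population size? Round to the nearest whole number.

N ≈ 315

Marked at large before each occasion: Mᵢ = Σⱼ<ᵢ (Cⱼ − Rⱼ) → M1=0, M2=76, M3=129, M4=138, M5=149
Σ MᵢCᵢ = 0·76 + 76·69 + 129·17 + 138·18 + 149·77 = 0 + 5244 + 2193 + 2484 + 11473 = 21394
Σ Rᵢ = 0 + 16 + 8 + 7 + 37 = 68
N̂ = 21394 / 68 ≈ 314.6 → 315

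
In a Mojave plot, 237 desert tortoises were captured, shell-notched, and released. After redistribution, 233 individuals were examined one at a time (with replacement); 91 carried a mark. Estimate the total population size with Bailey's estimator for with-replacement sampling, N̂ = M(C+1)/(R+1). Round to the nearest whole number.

N̂ = 237·(233+1)/(91+1) = 237·234/92 = 55458/92 ≈ 602.8 → 603

N ≈ 603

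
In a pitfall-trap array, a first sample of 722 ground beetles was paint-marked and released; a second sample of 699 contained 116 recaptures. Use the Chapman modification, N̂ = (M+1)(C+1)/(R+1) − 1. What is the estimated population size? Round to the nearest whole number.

N̂ = (722+1)(699+1)/(116+1) − 1 = 723·700/117 − 1
= 506100/117 − 1 ≈ 4325.6 − 1 ≈ 4324.6 → 4325

N ≈ 4325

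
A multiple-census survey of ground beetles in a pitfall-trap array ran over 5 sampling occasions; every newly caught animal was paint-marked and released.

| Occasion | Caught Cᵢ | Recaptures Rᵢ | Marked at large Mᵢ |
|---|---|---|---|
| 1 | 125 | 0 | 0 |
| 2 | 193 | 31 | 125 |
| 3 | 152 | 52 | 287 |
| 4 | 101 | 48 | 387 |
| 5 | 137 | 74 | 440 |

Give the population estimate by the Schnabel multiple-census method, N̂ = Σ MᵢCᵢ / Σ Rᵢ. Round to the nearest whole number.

N ≈ 815

Σ MᵢCᵢ = 0·125 + 125·193 + 287·152 + 387·101 + 440·137 = 0 + 24125 + 43624 + 39087 + 60280 = 167116
Σ Rᵢ = 0 + 31 + 52 + 48 + 74 = 205
N̂ = 167116 / 205 ≈ 815.2 → 815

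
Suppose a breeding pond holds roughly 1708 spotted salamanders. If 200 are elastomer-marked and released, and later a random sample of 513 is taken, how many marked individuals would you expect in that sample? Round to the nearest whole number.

Expected recaptures E[R] = M·C / N.
E[R] = 200 × 513 / 1708 = 102600 / 1708 ≈ 60.1 → 60

expected recaptures ≈ 60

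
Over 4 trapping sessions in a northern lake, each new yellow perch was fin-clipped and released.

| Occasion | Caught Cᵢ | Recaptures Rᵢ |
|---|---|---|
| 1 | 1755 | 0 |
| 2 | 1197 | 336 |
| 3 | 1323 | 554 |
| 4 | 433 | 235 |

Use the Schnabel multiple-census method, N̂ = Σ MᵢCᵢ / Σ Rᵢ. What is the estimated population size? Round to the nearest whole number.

N ≈ 6247

Marked at large before each occasion: Mᵢ = Σⱼ<ᵢ (Cⱼ − Rⱼ) → M1=0, M2=1755, M3=2616, M4=3385
Σ MᵢCᵢ = 0·1755 + 1755·1197 + 2616·1323 + 3385·433 = 0 + 2100735 + 3460968 + 1465705 = 7027408
Σ Rᵢ = 0 + 336 + 554 + 235 = 1125
N̂ = 7027408 / 1125 ≈ 6246.6 → 6247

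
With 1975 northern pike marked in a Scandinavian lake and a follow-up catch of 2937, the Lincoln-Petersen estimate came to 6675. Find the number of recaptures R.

R = 869

From N = M·C/R: R = M·C / N = 1975·2937 / 6675 = 5800575 / 6675 = 869.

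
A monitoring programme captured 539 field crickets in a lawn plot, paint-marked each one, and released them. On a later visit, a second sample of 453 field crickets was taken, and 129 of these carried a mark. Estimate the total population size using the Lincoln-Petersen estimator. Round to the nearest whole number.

N ≈ 1893

If marked individuals mix randomly, R/C ≈ M/N, giving N ≈ M·C/R.
N = (539 × 453) / 129 = 244167 / 129 ≈ 1892.8 → 1893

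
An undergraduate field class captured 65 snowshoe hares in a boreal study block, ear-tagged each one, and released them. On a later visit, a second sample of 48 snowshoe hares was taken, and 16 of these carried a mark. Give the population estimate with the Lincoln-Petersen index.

If marked individuals mix randomly, R/C ≈ M/N, giving N ≈ M·C/R.
N = (65 × 48) / 16 = 3120 / 16 = 195

N = 195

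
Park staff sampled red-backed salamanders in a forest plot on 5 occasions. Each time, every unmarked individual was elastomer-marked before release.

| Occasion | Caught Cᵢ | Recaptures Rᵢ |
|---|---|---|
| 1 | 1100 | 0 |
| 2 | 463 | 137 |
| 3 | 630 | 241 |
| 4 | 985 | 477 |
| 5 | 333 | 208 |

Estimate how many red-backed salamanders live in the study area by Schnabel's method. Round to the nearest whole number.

Marked at large before each occasion: Mᵢ = Σⱼ<ᵢ (Cⱼ − Rⱼ) → M1=0, M2=1100, M3=1426, M4=1815, M5=2323
Σ MᵢCᵢ = 0·1100 + 1100·463 + 1426·630 + 1815·985 + 2323·333 = 0 + 509300 + 898380 + 1787775 + 773559 = 3969014
Σ Rᵢ = 0 + 137 + 241 + 477 + 208 = 1063
N̂ = 3969014 / 1063 ≈ 3733.8 → 3734

N ≈ 3734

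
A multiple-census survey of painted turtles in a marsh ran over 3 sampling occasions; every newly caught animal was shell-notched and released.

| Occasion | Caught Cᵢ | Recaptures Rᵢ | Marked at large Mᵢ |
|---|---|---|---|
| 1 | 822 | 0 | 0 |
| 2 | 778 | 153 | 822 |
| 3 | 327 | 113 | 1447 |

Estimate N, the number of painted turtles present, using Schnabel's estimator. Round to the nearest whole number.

Σ MᵢCᵢ = 0·822 + 822·778 + 1447·327 = 0 + 639516 + 473169 = 1112685
Σ Rᵢ = 0 + 153 + 113 = 266
N̂ = 1112685 / 266 ≈ 4183.0 → 4183

N ≈ 4183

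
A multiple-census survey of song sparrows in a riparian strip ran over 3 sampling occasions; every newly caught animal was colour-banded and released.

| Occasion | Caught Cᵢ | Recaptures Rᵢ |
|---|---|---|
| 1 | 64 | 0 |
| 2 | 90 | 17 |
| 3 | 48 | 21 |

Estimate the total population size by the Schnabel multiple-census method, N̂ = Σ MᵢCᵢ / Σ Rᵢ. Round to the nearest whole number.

Marked at large before each occasion: Mᵢ = Σⱼ<ᵢ (Cⱼ − Rⱼ) → M1=0, M2=64, M3=137
Σ MᵢCᵢ = 0·64 + 64·90 + 137·48 = 0 + 5760 + 6576 = 12336
Σ Rᵢ = 0 + 17 + 21 = 38
N̂ = 12336 / 38 ≈ 324.6 → 325

N ≈ 325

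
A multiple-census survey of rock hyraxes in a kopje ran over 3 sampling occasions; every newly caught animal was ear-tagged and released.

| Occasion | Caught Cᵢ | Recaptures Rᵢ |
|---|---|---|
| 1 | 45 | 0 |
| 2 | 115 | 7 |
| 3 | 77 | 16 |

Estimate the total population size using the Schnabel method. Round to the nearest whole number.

Marked at large before each occasion: Mᵢ = Σⱼ<ᵢ (Cⱼ − Rⱼ) → M1=0, M2=45, M3=153
Σ MᵢCᵢ = 0·45 + 45·115 + 153·77 = 0 + 5175 + 11781 = 16956
Σ Rᵢ = 0 + 7 + 16 = 23
N̂ = 16956 / 23 ≈ 737.2 → 737

N ≈ 737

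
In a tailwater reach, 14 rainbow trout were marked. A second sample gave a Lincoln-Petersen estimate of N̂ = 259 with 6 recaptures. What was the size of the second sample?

C = 111

From N = M·C/R: C = N·R / M = 259·6 / 14 = 1554 / 14 = 111.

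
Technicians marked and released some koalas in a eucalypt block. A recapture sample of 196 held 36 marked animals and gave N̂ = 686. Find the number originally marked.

From N = M·C/R: M = N·R / C = 686·36 / 196 = 24696 / 196 = 126.

M = 126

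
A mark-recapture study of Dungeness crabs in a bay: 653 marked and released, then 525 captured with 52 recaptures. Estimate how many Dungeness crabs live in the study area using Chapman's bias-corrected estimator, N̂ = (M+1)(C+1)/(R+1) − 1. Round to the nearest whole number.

N̂ = (653+1)(525+1)/(52+1) − 1 = 654·526/53 − 1
= 344004/53 − 1 ≈ 6490.6 − 1 ≈ 6489.6 → 6490

N ≈ 6490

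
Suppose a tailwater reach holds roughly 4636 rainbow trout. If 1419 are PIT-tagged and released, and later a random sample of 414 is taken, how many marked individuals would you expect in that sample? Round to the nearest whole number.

expected recaptures ≈ 127

Expected recaptures E[R] = M·C / N.
E[R] = 1419 × 414 / 4636 = 587466 / 4636 ≈ 126.7 → 127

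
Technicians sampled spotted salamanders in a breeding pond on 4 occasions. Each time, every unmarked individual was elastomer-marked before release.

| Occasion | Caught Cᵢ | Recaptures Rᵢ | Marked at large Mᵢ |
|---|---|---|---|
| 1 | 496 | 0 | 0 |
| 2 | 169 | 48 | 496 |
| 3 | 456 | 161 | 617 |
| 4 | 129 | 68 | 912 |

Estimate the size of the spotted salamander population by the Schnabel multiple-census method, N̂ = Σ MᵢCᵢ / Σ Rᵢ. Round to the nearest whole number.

N ≈ 1743

Σ MᵢCᵢ = 0·496 + 496·169 + 617·456 + 912·129 = 0 + 83824 + 281352 + 117648 = 482824
Σ Rᵢ = 0 + 48 + 161 + 68 = 277
N̂ = 482824 / 277 ≈ 1743.0 → 1743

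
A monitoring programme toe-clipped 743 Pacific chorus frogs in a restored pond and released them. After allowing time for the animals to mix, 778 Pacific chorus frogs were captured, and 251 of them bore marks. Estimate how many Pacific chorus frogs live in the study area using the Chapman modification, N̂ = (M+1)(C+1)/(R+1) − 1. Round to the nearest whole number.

N ≈ 2299

N̂ = (743+1)(778+1)/(251+1) − 1 = 744·779/252 − 1
= 579576/252 − 1 ≈ 2299.9 − 1 ≈ 2298.9 → 2299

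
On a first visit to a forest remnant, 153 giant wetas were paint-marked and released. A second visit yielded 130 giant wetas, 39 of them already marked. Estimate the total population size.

N = (153 × 130) / 39 = 19890 / 39 = 510

N = 510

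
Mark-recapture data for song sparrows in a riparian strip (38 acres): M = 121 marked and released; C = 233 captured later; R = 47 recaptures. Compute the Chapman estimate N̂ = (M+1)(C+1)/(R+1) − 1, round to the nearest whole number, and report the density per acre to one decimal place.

N̂ = 122·234/48 − 1 = 28548/48 − 1 ≈ 593.8 → 594
Density = N̂ / area = 594 / 38 ≈ 15.63 → 15.6 per acre

density ≈ 15.6 song sparrows per acre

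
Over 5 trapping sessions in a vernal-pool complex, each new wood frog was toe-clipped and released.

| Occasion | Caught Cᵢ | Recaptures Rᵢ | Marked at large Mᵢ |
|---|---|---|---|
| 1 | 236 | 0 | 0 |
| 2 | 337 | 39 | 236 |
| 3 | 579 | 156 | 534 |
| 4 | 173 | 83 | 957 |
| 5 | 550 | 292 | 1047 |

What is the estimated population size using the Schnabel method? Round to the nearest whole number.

N ≈ 1983

Σ MᵢCᵢ = 0·236 + 236·337 + 534·579 + 957·173 + 1047·550 = 0 + 79532 + 309186 + 165561 + 575850 = 1130129
Σ Rᵢ = 0 + 39 + 156 + 83 + 292 = 570
N̂ = 1130129 / 570 ≈ 1982.7 → 1983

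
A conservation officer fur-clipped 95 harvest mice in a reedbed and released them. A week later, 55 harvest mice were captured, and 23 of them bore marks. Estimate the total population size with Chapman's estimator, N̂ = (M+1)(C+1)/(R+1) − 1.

N = 223

N̂ = (95+1)(55+1)/(23+1) − 1 = 96·56/24 − 1
= 5376/24 − 1 = 224 − 1 = 223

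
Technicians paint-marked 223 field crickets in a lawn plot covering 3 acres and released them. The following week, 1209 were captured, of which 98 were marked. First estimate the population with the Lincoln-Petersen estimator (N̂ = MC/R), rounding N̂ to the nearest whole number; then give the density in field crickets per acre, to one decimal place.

density ≈ 917.0 field crickets per acre

N̂ = 223·1209/98 = 269607/98 ≈ 2751.1 → 2751
Density = N̂ / area = 2751 / 3 = 917.0 per acre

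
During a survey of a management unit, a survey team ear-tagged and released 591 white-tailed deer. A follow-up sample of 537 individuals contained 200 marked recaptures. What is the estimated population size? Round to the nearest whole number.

The marked fraction in the recapture sample should equal the marked fraction in the population: 200/537 = 591/N.
N = (591 × 537) / 200 = 317367 / 200 ≈ 1586.8 → 1587

N ≈ 1587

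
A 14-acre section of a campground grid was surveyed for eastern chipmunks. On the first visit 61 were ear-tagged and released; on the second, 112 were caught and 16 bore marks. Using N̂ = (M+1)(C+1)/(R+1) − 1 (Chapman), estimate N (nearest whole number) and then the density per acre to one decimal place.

N̂ = 62·113/17 − 1 = 7006/17 − 1 ≈ 411.1 → 411
Density = N̂ / area = 411 / 14 ≈ 29.36 → 29.4 per acre

density ≈ 29.4 eastern chipmunks per acre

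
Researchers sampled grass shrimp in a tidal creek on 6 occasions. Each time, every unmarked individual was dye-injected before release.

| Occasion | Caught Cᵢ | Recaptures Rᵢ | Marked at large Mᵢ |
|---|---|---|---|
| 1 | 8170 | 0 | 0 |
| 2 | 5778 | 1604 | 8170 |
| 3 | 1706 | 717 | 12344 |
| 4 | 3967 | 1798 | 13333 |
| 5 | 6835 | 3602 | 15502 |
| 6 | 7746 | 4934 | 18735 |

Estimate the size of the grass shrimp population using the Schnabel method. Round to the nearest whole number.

Σ MᵢCᵢ = 0·8170 + 8170·5778 + 12344·1706 + 13333·3967 + 15502·6835 + 18735·7746 = 0 + 47206260 + 21058864 + 52892011 + 105956170 + 145121310 = 372234615
Σ Rᵢ = 0 + 1604 + 717 + 1798 + 3602 + 4934 = 12655
N̂ = 372234615 / 12655 ≈ 29414.0 → 29414

N ≈ 29,414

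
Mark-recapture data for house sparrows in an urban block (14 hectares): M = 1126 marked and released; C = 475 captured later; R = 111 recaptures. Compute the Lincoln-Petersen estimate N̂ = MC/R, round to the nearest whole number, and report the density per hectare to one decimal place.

density ≈ 344.1 house sparrows per hectare

N̂ = 1126·475/111 = 534850/111 ≈ 4818.47 → 4818
Density = N̂ / area = 4818 / 14 ≈ 344.14 → 344.1 per hectare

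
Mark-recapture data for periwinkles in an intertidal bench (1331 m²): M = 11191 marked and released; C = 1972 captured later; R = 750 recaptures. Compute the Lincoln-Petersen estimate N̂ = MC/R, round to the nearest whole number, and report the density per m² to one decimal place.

density ≈ 22.1 periwinkles per m²

N̂ = 11191·1972/750 = 22068652/750 ≈ 29424.9 → 29425
Density = N̂ / area = 29425 / 1331 ≈ 22.11 → 22.1 per m²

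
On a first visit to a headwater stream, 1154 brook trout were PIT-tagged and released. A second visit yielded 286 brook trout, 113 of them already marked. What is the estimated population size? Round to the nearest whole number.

N ≈ 2921

Lincoln-Petersen assumes M/N = R/C, so N = M·C / R.
N = (1154 × 286) / 113 = 330044 / 113 ≈ 2920.7 → 2921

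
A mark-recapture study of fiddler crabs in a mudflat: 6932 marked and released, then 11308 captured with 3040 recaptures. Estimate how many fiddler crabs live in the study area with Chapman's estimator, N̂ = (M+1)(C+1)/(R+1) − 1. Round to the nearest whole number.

N̂ = (6932+1)(11308+1)/(3040+1) − 1 = 6933·11309/3041 − 1
= 78405297/3041 − 1 ≈ 25782.7 − 1 ≈ 25781.7 → 25782

N ≈ 25,782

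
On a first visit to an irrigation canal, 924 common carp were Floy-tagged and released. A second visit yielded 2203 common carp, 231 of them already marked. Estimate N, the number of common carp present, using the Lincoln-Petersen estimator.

N = 8812

N = (924 × 2203) / 231 = 2035572 / 231 = 8812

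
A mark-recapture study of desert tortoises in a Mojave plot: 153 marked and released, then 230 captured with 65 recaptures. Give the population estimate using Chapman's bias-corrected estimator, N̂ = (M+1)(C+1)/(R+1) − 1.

N = 538

N̂ = (153+1)(230+1)/(65+1) − 1 = 154·231/66 − 1
= 35574/66 − 1 = 539 − 1 = 538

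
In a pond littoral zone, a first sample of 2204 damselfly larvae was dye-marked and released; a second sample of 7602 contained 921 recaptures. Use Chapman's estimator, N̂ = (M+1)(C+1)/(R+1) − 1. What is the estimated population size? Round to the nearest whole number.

N̂ = (2204+1)(7602+1)/(921+1) − 1 = 2205·7603/922 − 1
= 16764615/922 − 1 ≈ 18182.9 − 1 ≈ 18181.9 → 18182

N ≈ 18,182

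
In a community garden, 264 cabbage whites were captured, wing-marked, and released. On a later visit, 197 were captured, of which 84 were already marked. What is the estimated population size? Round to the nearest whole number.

Lincoln-Petersen assumes M/N = R/C, so N = M·C / R.
N = (264 × 197) / 84 = 52008 / 84 ≈ 619.1 → 619

N ≈ 619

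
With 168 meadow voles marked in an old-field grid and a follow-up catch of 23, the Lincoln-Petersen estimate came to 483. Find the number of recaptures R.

From N = M·C/R: R = M·C / N = 168·23 / 483 = 3864 / 483 = 8.

R = 8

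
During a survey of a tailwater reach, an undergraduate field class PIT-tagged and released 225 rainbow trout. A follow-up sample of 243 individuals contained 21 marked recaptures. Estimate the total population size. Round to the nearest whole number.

N ≈ 2604

N = (225 × 243) / 21 = 54675 / 21 ≈ 2603.6 → 2604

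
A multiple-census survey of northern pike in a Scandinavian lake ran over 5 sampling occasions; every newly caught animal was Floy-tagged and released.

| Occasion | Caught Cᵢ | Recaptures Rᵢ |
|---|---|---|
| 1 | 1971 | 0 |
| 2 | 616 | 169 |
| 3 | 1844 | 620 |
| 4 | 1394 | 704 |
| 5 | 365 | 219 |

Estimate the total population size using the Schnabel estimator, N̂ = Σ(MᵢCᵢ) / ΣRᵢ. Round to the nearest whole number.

N ≈ 7203

Marked at large before each occasion: Mᵢ = Σⱼ<ᵢ (Cⱼ − Rⱼ) → M1=0, M2=1971, M3=2418, M4=3642, M5=4332
Σ MᵢCᵢ = 0·1971 + 1971·616 + 2418·1844 + 3642·1394 + 4332·365 = 0 + 1214136 + 4458792 + 5076948 + 1581180 = 12331056
Σ Rᵢ = 0 + 169 + 620 + 704 + 219 = 1712
N̂ = 12331056 / 1712 ≈ 7202.7 → 7203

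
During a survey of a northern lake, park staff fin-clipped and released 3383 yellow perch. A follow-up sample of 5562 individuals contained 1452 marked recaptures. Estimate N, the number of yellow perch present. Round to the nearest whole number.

N ≈ 12,959

Lincoln-Petersen assumes M/N = R/C, so N = M·C / R.
N = (3383 × 5562) / 1452 = 18816246 / 1452 ≈ 12958.8 → 12959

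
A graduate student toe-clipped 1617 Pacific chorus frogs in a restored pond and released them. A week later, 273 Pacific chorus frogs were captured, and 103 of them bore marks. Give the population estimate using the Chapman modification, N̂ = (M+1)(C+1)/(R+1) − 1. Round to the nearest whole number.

N̂ = (1617+1)(273+1)/(103+1) − 1 = 1618·274/104 − 1
= 443332/104 − 1 ≈ 4262.8 − 1 ≈ 4261.8 → 4262

N ≈ 4262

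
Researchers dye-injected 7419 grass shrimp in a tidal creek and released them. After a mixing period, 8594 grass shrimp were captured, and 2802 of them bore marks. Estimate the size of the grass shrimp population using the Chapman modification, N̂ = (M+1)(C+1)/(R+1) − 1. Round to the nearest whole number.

N̂ = (7419+1)(8594+1)/(2802+1) − 1 = 7420·8595/2803 − 1
= 63774900/2803 − 1 ≈ 22752.4 − 1 ≈ 22751.4 → 22751

N ≈ 22,751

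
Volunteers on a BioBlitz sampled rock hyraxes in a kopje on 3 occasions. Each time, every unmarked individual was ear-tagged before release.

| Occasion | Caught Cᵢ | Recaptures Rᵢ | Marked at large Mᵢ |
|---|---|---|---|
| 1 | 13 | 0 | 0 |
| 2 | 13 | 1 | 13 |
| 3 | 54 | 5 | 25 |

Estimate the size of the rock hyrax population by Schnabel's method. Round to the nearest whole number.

N ≈ 253

Σ MᵢCᵢ = 0·13 + 13·13 + 25·54 = 0 + 169 + 1350 = 1519
Σ Rᵢ = 0 + 1 + 5 = 6
N̂ = 1519 / 6 ≈ 253.2 → 253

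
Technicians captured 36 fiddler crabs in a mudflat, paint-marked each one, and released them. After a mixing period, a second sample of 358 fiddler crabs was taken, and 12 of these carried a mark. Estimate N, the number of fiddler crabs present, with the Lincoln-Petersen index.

N = (36 × 358) / 12 = 12888 / 12 = 1074

N = 1074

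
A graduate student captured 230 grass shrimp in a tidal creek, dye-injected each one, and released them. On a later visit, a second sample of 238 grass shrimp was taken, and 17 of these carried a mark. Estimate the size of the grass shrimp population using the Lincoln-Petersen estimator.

N = 3220

The marked fraction in the recapture sample should equal the marked fraction in the population: 17/238 = 230/N.
N = (230 × 238) / 17 = 54740 / 17 = 3220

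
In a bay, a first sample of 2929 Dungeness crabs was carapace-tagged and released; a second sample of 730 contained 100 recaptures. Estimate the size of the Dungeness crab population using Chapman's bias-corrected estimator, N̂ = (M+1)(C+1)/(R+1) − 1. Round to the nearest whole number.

N̂ = (2929+1)(730+1)/(100+1) − 1 = 2930·731/101 − 1
= 2141830/101 − 1 ≈ 21206.2 − 1 ≈ 21205.2 → 21205

N ≈ 21,205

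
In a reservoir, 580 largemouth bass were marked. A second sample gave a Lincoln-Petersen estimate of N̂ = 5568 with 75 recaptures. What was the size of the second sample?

From N = M·C/R: C = N·R / M = 5568·75 / 580 = 417600 / 580 = 720.

C = 720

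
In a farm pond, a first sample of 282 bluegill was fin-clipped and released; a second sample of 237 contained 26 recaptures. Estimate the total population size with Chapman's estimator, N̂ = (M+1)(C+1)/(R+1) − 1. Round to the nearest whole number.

N ≈ 2494

N̂ = (282+1)(237+1)/(26+1) − 1 = 283·238/27 − 1
= 67354/27 − 1 ≈ 2494.6 − 1 ≈ 2493.6 → 2494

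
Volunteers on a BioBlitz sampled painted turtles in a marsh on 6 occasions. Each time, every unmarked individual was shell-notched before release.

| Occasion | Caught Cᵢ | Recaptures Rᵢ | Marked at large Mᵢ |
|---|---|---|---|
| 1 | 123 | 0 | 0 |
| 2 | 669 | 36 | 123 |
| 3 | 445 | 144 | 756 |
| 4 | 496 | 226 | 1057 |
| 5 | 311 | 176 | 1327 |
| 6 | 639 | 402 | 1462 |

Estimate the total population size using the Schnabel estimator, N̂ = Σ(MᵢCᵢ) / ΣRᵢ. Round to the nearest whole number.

N ≈ 2327

Σ MᵢCᵢ = 0·123 + 123·669 + 756·445 + 1057·496 + 1327·311 + 1462·639 = 0 + 82287 + 336420 + 524272 + 412697 + 934218 = 2289894
Σ Rᵢ = 0 + 36 + 144 + 226 + 176 + 402 = 984
N̂ = 2289894 / 984 ≈ 2327.1 → 2327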